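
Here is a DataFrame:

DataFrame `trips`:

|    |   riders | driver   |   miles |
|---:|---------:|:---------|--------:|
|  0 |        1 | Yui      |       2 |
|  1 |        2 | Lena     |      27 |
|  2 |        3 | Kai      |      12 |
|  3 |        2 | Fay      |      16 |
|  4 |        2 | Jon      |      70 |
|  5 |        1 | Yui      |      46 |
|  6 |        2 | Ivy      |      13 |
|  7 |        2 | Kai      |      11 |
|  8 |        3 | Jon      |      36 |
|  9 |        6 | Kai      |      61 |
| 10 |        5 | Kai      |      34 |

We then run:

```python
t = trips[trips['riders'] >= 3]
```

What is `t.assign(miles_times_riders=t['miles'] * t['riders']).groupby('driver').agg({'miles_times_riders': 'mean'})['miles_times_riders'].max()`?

filter rows where riders >= 3:
    riders driver  miles
2        3    Kai     12
8        3    Jon     36
9        6    Kai     61
10       5    Kai     34
add column miles_times_riders = t['miles'] * t['riders']:
    riders driver  miles  miles_times_riders
2        3    Kai     12                  36
8        3    Jon     36                 108
9        6    Kai     61                 366
10       5    Kai     34                 170
group by driver, mean of miles_times_riders:
        miles_times_riders
driver                    
Jon             108.000000
Kai             190.666667

190.666666667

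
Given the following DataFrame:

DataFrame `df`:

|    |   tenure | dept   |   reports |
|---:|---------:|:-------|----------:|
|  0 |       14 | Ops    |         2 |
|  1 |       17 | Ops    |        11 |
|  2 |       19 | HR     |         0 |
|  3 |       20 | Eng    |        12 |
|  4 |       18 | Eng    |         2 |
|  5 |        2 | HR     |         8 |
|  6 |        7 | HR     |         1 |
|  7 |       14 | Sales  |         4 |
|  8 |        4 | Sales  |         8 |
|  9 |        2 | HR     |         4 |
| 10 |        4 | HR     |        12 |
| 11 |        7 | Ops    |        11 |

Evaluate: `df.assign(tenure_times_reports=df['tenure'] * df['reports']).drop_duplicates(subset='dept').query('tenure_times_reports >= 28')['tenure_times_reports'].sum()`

324

add column tenure_times_reports = df['tenure'] * df['reports']:
    tenure   dept  reports  tenure_times_reports
0       14    Ops        2                    28
1       17    Ops       11                   187
2       19     HR        0                     0
3       20    Eng       12                   240
4       18    Eng        2                    36
5        2     HR        8                    16
6        7     HR        1                     7
7       14  Sales        4                    56
8        4  Sales        8                    32
9        2     HR        4                     8
10       4     HR       12                    48
11       7    Ops       11                    77
drop duplicate dept (keep=first):
   tenure   dept  reports  tenure_times_reports
0      14    Ops        2                    28
2      19     HR        0                     0
3      20    Eng       12                   240
7      14  Sales        4                    56
filter rows where tenure_times_reports >= 28:
   tenure   dept  reports  tenure_times_reports
0      14    Ops        2                    28
3      20    Eng       12                   240
7      14  Sales        4                    56
So sum() = 324.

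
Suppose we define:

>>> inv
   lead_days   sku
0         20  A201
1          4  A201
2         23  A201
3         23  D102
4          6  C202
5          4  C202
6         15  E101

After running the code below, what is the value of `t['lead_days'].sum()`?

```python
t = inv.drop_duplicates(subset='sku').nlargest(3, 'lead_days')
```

drop duplicate sku (keep=first):
   lead_days   sku
0         20  A201
3         23  D102
4          6  C202
6         15  E101
take 3 rows with largest lead_days:
   lead_days   sku
3         23  D102
0         20  A201
6         15  E101
Then the sum of column 'lead_days': 58

58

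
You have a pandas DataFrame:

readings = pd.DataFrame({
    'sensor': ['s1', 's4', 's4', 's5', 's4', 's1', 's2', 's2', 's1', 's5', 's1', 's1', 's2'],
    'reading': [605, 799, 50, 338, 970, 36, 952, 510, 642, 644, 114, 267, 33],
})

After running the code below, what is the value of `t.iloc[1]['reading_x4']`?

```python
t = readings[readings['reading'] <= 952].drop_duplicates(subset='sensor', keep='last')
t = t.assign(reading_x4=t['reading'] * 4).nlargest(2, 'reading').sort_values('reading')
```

filter rows where reading <= 952:
   sensor  reading
0      s1      605
1      s4      799
2      s4       50
3      s5      338
5      s1       36
6      s2      952
7      s2      510
8      s1      642
9      s5      644
10     s1      114
11     s1      267
12     s2       33
drop duplicate sensor (keep=last):
   sensor  reading
2      s4       50
9      s5      644
11     s1      267
12     s2       33
add column reading_x4 = t['reading'] * 4:
   sensor  reading  reading_x4
2      s4       50         200
9      s5      644        2576
11     s1      267        1068
12     s2       33         132
take 2 rows with largest reading:
   sensor  reading  reading_x4
9      s5      644        2576
11     s1      267        1068
sort by reading:
   sensor  reading  reading_x4
11     s1      267        1068
9      s5      644        2576

2576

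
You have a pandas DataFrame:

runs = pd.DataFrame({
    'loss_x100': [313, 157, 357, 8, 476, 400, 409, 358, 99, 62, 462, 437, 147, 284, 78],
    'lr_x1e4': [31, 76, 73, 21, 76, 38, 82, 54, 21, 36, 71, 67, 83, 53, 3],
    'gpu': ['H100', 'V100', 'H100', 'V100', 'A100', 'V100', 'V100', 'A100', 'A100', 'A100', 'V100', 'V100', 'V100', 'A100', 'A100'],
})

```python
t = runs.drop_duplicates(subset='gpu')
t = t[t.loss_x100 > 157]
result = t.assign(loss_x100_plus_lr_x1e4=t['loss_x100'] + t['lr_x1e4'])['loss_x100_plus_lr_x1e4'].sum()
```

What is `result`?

drop duplicate gpu (keep=first):
   loss_x100  lr_x1e4   gpu
0        313       31  H100
1        157       76  V100
4        476       76  A100
filter rows where loss_x100 > 157:
   loss_x100  lr_x1e4   gpu
0        313       31  H100
4        476       76  A100
add column loss_x100_plus_lr_x1e4 = t['loss_x100'] + t['lr_x1e4']:
   loss_x100  lr_x1e4   gpu  loss_x100_plus_lr_x1e4
0        313       31  H100                     344
4        476       76  A100                     552
Finally, sum of column 'loss_x100_plus_lr_x1e4' = 896.

896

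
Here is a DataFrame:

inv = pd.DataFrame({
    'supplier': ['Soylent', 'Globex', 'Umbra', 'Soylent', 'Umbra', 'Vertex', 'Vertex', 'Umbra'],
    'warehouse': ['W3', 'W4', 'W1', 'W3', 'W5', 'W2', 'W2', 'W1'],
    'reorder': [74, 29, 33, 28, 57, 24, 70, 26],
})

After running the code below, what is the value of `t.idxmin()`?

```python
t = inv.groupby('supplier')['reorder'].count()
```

Globex

group by supplier, count of reorder:
supplier
Globex     1
Soylent    2
Umbra      3
Vertex     2
Name: reorder, dtype: int64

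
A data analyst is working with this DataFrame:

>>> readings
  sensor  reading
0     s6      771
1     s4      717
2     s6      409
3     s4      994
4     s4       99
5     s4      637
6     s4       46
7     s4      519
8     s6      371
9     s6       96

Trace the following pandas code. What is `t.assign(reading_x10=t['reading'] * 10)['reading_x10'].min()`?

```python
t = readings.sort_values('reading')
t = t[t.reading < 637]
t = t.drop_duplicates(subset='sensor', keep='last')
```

sort by reading:
  sensor  reading
6     s4       46
9     s6       96
4     s4       99
8     s6      371
2     s6      409
7     s4      519
5     s4      637
1     s4      717
0     s6      771
3     s4      994
filter rows where reading < 637:
  sensor  reading
6     s4       46
9     s6       96
4     s4       99
8     s6      371
2     s6      409
7     s4      519
drop duplicate sensor (keep=last):
  sensor  reading
2     s6      409
7     s4      519
add column reading_x10 = t['reading'] * 10:
  sensor  reading  reading_x10
2     s6      409         4090
7     s4      519         5190
The min of column 'reading_x10' is 4090.

4090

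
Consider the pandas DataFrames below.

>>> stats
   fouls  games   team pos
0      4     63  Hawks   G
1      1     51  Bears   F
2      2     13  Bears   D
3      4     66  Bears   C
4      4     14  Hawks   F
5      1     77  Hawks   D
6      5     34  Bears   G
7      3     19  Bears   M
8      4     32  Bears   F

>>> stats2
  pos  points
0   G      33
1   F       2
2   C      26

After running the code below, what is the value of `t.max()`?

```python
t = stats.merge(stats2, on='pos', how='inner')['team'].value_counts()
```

4

merge on 'pos' (how='inner') → 6 rows:
   fouls  games   team pos  points
0      4     63  Hawks   G      33
1      1     51  Bears   F       2
2      4     66  Bears   C      26
3      4     14  Hawks   F       2
4      5     34  Bears   G      33
5      4     32  Bears   F       2
value_counts of team:
team
Bears    4
Hawks    2
Name: count, dtype: int64
max of the resulting series → 4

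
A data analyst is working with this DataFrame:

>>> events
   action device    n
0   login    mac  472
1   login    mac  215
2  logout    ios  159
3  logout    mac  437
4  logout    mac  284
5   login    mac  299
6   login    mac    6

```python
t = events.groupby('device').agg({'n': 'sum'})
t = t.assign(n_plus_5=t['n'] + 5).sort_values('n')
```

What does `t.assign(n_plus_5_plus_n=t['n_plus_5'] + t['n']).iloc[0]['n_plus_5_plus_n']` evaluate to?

group by device, sum of n:
           n
device      
ios      159
mac     1713
add column n_plus_5 = t['n'] + 5:
           n  n_plus_5
device                
ios      159       164
mac     1713      1718
sort by n:
           n  n_plus_5
device                
ios      159       164
mac     1713      1718
add column n_plus_5_plus_n = t['n_plus_5'] + t['n']:
           n  n_plus_5  n_plus_5_plus_n
device                                 
ios      159       164              323
mac     1713      1718             3431
So iloc[0]['n_plus_5_plus_n'] = 323.

323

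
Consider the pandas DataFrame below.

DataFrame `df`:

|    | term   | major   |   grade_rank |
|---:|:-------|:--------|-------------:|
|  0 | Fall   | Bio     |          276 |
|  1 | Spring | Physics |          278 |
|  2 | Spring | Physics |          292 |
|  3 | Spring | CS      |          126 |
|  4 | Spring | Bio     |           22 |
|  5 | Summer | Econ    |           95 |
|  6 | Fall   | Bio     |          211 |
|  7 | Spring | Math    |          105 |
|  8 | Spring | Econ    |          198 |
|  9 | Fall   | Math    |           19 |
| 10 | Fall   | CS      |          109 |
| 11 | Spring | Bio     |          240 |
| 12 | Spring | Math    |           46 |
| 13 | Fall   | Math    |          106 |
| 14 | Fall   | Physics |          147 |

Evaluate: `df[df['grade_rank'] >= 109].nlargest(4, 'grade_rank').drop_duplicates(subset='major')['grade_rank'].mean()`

284.0

filter rows where grade_rank >= 109:
      term    major  grade_rank
0     Fall      Bio         276
1   Spring  Physics         278
2   Spring  Physics         292
3   Spring       CS         126
6     Fall      Bio         211
8   Spring     Econ         198
10    Fall       CS         109
11  Spring      Bio         240
14    Fall  Physics         147
take 4 rows with largest grade_rank:
      term    major  grade_rank
2   Spring  Physics         292
1   Spring  Physics         278
0     Fall      Bio         276
11  Spring      Bio         240
drop duplicate major (keep=first):
     term    major  grade_rank
2  Spring  Physics         292
0    Fall      Bio         276
Then the mean of column 'grade_rank': 284.0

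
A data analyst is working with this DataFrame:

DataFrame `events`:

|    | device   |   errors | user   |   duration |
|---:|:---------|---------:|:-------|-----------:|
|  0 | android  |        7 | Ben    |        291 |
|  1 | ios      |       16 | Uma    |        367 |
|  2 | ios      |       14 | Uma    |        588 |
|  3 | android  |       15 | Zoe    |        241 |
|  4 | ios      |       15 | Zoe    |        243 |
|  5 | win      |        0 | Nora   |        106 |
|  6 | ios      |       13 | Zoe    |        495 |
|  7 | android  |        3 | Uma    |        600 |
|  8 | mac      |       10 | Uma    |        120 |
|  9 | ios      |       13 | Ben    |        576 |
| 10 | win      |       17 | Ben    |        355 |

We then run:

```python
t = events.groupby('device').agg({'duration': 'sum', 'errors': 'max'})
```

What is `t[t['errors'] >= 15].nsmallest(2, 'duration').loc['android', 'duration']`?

1132

group by device: sum(duration), max(errors):
         duration  errors
device                   
android      1132      15
ios          2269      16
mac           120      10
win           461      17
filter rows where errors >= 15:
         duration  errors
device                   
android      1132      15
ios          2269      16
win           461      17
take 2 rows with smallest duration:
         duration  errors
device                   
win           461      17
android      1132      15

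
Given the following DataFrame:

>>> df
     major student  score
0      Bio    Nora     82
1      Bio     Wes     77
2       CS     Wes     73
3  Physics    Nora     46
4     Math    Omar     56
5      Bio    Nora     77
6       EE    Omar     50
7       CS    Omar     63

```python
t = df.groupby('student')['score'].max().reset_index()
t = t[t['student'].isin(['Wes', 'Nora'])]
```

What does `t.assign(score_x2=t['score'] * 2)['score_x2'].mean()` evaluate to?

group by student, max of score:
student
Nora    82
Omar    63
Wes     77
Name: score, dtype: int64
reset_index():
  student  score
0    Nora     82
1    Omar     63
2     Wes     77
filter rows where student in ['Wes', 'Nora']:
  student  score
0    Nora     82
2     Wes     77
add column score_x2 = t['score'] * 2:
  student  score  score_x2
0    Nora     82       164
2     Wes     77       154
Then the mean of column 'score_x2': 159.0

159.0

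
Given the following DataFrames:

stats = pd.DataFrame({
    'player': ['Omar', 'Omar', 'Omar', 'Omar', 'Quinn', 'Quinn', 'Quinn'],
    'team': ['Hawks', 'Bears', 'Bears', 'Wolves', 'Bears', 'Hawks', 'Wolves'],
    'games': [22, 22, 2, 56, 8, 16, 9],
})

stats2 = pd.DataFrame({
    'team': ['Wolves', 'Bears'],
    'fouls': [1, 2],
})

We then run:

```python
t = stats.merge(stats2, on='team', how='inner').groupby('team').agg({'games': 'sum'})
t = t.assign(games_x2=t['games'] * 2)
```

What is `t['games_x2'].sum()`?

merge on 'team' (how='inner') → 5 rows:
  player    team  games  fouls
0   Omar   Bears     22      2
1   Omar   Bears      2      2
2   Omar  Wolves     56      1
3  Quinn   Bears      8      2
4  Quinn  Wolves      9      1
group by team, sum of games:
        games
team         
Bears      32
Wolves     65
add column games_x2 = t['games'] * 2:
        games  games_x2
team                   
Bears      32        64
Wolves     65       130
Finally, sum of column 'games_x2' = 194.

194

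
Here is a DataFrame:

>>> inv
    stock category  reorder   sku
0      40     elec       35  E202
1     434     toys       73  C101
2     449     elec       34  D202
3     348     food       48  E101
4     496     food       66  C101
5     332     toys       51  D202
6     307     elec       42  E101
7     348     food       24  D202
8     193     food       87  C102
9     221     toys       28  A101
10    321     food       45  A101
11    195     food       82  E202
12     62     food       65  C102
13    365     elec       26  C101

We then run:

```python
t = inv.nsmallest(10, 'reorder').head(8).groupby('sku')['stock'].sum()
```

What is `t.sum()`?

2399

take 10 rows with smallest reorder:
    stock category  reorder   sku
7     348     food       24  D202
13    365     elec       26  C101
9     221     toys       28  A101
2     449     elec       34  D202
0      40     elec       35  E202
6     307     elec       42  E101
10    321     food       45  A101
3     348     food       48  E101
5     332     toys       51  D202
12     62     food       65  C102
take first 8 rows:
    stock category  reorder   sku
7     348     food       24  D202
13    365     elec       26  C101
9     221     toys       28  A101
2     449     elec       34  D202
0      40     elec       35  E202
6     307     elec       42  E101
10    321     food       45  A101
3     348     food       48  E101
group by sku, sum of stock:
sku
A101    542
C101    365
D202    797
E101    655
E202     40
Name: stock, dtype: int64
The sum of the resulting series is 2399.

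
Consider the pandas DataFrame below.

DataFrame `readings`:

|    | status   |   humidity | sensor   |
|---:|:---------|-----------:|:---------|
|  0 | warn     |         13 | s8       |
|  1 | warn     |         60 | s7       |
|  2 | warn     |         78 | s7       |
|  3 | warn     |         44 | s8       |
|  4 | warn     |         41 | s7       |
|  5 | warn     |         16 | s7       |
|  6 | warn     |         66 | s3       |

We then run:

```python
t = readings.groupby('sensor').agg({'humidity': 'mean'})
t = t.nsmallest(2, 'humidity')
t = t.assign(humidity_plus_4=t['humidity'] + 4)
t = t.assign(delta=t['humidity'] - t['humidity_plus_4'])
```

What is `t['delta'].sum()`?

group by sensor, mean of humidity:
        humidity
sensor          
s3         66.00
s7         48.75
s8         28.50
take 2 rows with smallest humidity:
        humidity
sensor          
s8         28.50
s7         48.75
add column humidity_plus_4 = t['humidity'] + 4:
        humidity  humidity_plus_4
sensor                           
s8         28.50            32.50
s7         48.75            52.75
add column delta = t['humidity'] - t['humidity_plus_4']:
        humidity  humidity_plus_4  delta
sensor                                  
s8         28.50            32.50   -4.0
s7         48.75            52.75   -4.0
Finally, sum of column 'delta' = -8.0.

-8.0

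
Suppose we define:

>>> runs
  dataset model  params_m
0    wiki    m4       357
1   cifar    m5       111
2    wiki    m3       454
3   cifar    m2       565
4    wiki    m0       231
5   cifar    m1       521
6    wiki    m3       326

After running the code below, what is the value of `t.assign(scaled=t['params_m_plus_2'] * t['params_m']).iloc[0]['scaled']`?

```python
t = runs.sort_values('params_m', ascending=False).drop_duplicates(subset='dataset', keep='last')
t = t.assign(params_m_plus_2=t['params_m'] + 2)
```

sort by params_m descending:
  dataset model  params_m
3   cifar    m2       565
5   cifar    m1       521
2    wiki    m3       454
0    wiki    m4       357
6    wiki    m3       326
4    wiki    m0       231
1   cifar    m5       111
drop duplicate dataset (keep=last):
  dataset model  params_m
4    wiki    m0       231
1   cifar    m5       111
add column params_m_plus_2 = t['params_m'] + 2:
  dataset model  params_m  params_m_plus_2
4    wiki    m0       231              233
1   cifar    m5       111              113
add column scaled = t['params_m_plus_2'] * t['params_m']:
  dataset model  params_m  params_m_plus_2  scaled
4    wiki    m0       231              233   53823
1   cifar    m5       111              113   12543

53823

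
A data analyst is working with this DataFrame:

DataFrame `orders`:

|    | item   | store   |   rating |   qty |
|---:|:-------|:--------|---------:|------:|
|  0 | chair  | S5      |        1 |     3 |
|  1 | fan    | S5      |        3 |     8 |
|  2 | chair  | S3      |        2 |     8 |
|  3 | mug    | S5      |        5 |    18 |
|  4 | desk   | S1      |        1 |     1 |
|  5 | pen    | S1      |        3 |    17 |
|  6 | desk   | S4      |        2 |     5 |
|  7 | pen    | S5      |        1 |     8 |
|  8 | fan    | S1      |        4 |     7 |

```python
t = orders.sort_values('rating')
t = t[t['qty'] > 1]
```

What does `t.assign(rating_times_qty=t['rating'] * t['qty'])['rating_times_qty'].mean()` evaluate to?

sort by rating:
    item store  rating  qty
0  chair    S5       1    3
4   desk    S1       1    1
7    pen    S5       1    8
2  chair    S3       2    8
6   desk    S4       2    5
1    fan    S5       3    8
5    pen    S1       3   17
8    fan    S1       4    7
3    mug    S5       5   18
filter rows where qty > 1:
    item store  rating  qty
0  chair    S5       1    3
7    pen    S5       1    8
2  chair    S3       2    8
6   desk    S4       2    5
1    fan    S5       3    8
5    pen    S1       3   17
8    fan    S1       4    7
3    mug    S5       5   18
add column rating_times_qty = t['rating'] * t['qty']:
    item store  rating  qty  rating_times_qty
0  chair    S5       1    3                 3
7    pen    S5       1    8                 8
2  chair    S3       2    8                16
6   desk    S4       2    5                10
1    fan    S5       3    8                24
5    pen    S1       3   17                51
8    fan    S1       4    7                28
3    mug    S5       5   18                90

28.75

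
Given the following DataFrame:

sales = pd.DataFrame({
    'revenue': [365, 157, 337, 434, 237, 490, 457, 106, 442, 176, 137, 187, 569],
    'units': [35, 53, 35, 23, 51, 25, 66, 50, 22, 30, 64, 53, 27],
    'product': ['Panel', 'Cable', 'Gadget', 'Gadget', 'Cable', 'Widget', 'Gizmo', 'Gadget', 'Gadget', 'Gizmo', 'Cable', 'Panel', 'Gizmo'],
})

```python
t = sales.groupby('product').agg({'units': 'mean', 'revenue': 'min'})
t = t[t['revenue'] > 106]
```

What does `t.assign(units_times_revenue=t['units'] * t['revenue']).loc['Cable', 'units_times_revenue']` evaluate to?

group by product: mean(units), min(revenue):
         units  revenue
product                
Cable     56.0      137
Gadget    32.5      106
Gizmo     41.0      176
Panel     44.0      187
Widget    25.0      490
filter rows where revenue > 106:
         units  revenue
product                
Cable     56.0      137
Gizmo     41.0      176
Panel     44.0      187
Widget    25.0      490
add column units_times_revenue = t['units'] * t['revenue']:
         units  revenue  units_times_revenue
product                                     
Cable     56.0      137               7672.0
Gizmo     41.0      176               7216.0
Panel     44.0      187               8228.0
Widget    25.0      490              12250.0

7672.0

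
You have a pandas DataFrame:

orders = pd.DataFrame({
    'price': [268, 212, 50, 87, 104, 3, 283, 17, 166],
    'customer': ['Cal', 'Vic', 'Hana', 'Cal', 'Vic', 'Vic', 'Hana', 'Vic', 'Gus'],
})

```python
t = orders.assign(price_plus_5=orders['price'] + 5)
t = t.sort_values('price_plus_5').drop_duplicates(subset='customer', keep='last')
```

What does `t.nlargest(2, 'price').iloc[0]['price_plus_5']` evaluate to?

288

add column price_plus_5 = orders['price'] + 5:
   price customer  price_plus_5
0    268      Cal           273
1    212      Vic           217
2     50     Hana            55
3     87      Cal            92
4    104      Vic           109
5      3      Vic             8
6    283     Hana           288
7     17      Vic            22
8    166      Gus           171
sort by price_plus_5:
   price customer  price_plus_5
5      3      Vic             8
7     17      Vic            22
2     50     Hana            55
3     87      Cal            92
4    104      Vic           109
8    166      Gus           171
1    212      Vic           217
0    268      Cal           273
6    283     Hana           288
drop duplicate customer (keep=last):
   price customer  price_plus_5
8    166      Gus           171
1    212      Vic           217
0    268      Cal           273
6    283     Hana           288
take 2 rows with largest price:
   price customer  price_plus_5
6    283     Hana           288
0    268      Cal           273
Reading off the value at position 0, column 'price_plus_5', we get 288.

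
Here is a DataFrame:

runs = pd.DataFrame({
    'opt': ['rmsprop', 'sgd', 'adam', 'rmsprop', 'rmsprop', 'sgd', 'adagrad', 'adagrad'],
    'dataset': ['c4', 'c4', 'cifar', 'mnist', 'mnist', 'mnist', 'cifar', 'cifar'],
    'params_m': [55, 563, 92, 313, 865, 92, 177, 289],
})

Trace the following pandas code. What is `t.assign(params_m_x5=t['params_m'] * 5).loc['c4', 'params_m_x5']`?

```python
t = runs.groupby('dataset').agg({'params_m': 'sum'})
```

group by dataset, sum of params_m:
         params_m
dataset          
c4            618
cifar         558
mnist        1270
add column params_m_x5 = t['params_m'] * 5:
         params_m  params_m_x5
dataset                       
c4            618         3090
cifar         558         2790
mnist        1270         6350
Hence 3090.

3090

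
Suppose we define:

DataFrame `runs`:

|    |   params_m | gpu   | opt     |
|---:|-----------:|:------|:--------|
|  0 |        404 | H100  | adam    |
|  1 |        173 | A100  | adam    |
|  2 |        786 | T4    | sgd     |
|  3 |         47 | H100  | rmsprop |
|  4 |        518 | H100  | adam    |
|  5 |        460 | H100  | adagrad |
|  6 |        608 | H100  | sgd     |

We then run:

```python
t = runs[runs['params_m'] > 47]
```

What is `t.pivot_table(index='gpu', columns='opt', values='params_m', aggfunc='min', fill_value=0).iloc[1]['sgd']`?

608

filter rows where params_m > 47:
   params_m   gpu      opt
0       404  H100     adam
1       173  A100     adam
2       786    T4      sgd
4       518  H100     adam
5       460  H100  adagrad
6       608  H100      sgd
pivot: rows=gpu, cols=opt, min(params_m):
opt   adagrad  adam  sgd
gpu                     
A100        0   173    0
H100      460   404  608
T4          0     0  786
Then the value at position 1, column 'sgd': 608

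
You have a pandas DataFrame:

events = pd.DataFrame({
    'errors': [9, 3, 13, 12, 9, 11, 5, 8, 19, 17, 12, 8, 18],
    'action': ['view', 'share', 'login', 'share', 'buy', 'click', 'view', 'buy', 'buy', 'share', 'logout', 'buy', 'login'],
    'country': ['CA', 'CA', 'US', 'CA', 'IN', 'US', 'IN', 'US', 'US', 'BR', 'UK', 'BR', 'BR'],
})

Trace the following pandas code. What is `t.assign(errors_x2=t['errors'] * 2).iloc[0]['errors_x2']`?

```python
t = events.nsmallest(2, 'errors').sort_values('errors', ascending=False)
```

10

take 2 rows with smallest errors:
   errors action country
1       3  share      CA
6       5   view      IN
sort by errors descending:
   errors action country
6       5   view      IN
1       3  share      CA
add column errors_x2 = t['errors'] * 2:
   errors action country  errors_x2
6       5   view      IN         10
1       3  share      CA          6
value at position 0, column 'errors_x2' → 10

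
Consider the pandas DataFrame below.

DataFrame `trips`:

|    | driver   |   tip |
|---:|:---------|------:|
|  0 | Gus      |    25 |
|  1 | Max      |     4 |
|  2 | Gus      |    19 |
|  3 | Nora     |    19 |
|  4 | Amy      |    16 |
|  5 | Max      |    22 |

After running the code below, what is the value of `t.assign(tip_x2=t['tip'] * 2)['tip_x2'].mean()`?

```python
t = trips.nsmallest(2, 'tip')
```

take 2 rows with smallest tip:
  driver  tip
1    Max    4
4    Amy   16
add column tip_x2 = t['tip'] * 2:
  driver  tip  tip_x2
1    Max    4       8
4    Amy   16      32

20.0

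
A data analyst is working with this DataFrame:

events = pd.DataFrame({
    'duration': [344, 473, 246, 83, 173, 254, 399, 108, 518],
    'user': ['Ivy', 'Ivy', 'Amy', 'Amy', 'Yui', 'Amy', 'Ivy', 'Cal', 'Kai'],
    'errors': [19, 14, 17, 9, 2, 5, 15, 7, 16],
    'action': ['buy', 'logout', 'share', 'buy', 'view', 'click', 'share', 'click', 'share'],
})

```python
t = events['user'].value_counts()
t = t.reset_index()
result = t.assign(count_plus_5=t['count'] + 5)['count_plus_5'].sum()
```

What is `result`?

value_counts of user:
user
Ivy    3
Amy    3
Yui    1
Cal    1
Kai    1
Name: count, dtype: int64
reset_index():
  user  count
0  Ivy      3
1  Amy      3
2  Yui      1
3  Cal      1
4  Kai      1
add column count_plus_5 = t['count'] + 5:
  user  count  count_plus_5
0  Ivy      3             8
1  Amy      3             8
2  Yui      1             6
3  Cal      1             6
4  Kai      1             6
Hence 34.

34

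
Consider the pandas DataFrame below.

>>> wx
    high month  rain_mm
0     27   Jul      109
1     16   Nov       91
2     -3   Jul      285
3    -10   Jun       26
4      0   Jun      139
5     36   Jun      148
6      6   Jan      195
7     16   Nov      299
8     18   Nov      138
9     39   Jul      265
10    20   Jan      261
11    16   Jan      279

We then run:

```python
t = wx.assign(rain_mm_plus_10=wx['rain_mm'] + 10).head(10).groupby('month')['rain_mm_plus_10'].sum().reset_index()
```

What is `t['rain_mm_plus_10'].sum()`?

add column rain_mm_plus_10 = wx['rain_mm'] + 10:
    high month  rain_mm  rain_mm_plus_10
0     27   Jul      109              119
1     16   Nov       91              101
2     -3   Jul      285              295
3    -10   Jun       26               36
4      0   Jun      139              149
5     36   Jun      148              158
6      6   Jan      195              205
7     16   Nov      299              309
8     18   Nov      138              148
9     39   Jul      265              275
10    20   Jan      261              271
11    16   Jan      279              289
take first 10 rows:
   high month  rain_mm  rain_mm_plus_10
0    27   Jul      109              119
1    16   Nov       91              101
2    -3   Jul      285              295
3   -10   Jun       26               36
4     0   Jun      139              149
5    36   Jun      148              158
6     6   Jan      195              205
7    16   Nov      299              309
8    18   Nov      138              148
9    39   Jul      265              275
group by month, sum of rain_mm_plus_10:
month
Jan    205
Jul    689
Jun    343
Nov    558
Name: rain_mm_plus_10, dtype: int64
reset_index():
  month  rain_mm_plus_10
0   Jan              205
1   Jul              689
2   Jun              343
3   Nov              558

1795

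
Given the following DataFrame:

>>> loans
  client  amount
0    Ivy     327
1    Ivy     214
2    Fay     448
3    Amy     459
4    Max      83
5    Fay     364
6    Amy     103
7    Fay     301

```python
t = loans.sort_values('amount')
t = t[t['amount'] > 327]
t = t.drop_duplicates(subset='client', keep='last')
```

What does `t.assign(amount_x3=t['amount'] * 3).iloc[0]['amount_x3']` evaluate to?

sort by amount:
  client  amount
4    Max      83
6    Amy     103
1    Ivy     214
7    Fay     301
0    Ivy     327
5    Fay     364
2    Fay     448
3    Amy     459
filter rows where amount > 327:
  client  amount
5    Fay     364
2    Fay     448
3    Amy     459
drop duplicate client (keep=last):
  client  amount
2    Fay     448
3    Amy     459
add column amount_x3 = t['amount'] * 3:
  client  amount  amount_x3
2    Fay     448       1344
3    Amy     459       1377
Finally, value at position 0, column 'amount_x3' = 1344.

1344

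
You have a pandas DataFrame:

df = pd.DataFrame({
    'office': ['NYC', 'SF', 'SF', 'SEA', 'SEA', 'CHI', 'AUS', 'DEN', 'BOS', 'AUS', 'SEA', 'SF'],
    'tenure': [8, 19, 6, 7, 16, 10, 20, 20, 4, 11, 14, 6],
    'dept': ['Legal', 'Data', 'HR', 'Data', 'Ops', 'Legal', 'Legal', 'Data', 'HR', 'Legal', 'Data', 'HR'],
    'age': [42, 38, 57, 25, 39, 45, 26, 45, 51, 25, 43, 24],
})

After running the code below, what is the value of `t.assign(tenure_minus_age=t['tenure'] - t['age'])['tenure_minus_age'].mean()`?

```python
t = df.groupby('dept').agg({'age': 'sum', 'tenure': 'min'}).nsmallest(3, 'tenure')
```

group by dept: sum(age), min(tenure):
       age  tenure
dept              
Data   151       7
HR     132       4
Legal  138       8
Ops     39      16
take 3 rows with smallest tenure:
       age  tenure
dept              
HR     132       4
Data   151       7
Legal  138       8
add column tenure_minus_age = t['tenure'] - t['age']:
       age  tenure  tenure_minus_age
dept                                
HR     132       4              -128
Data   151       7              -144
Legal  138       8              -130
Hence -134.0.

-134.0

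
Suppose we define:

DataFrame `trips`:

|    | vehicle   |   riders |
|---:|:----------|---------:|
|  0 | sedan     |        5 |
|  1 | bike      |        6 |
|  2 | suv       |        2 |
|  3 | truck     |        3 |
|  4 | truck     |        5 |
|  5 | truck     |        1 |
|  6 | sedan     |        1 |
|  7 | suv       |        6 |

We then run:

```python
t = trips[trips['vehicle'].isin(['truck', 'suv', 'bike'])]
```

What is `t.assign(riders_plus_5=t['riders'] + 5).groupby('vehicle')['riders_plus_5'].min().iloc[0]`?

filter rows where vehicle in ['truck', 'suv', 'bike']:
  vehicle  riders
1    bike       6
2     suv       2
3   truck       3
4   truck       5
5   truck       1
7     suv       6
add column riders_plus_5 = t['riders'] + 5:
  vehicle  riders  riders_plus_5
1    bike       6             11
2     suv       2              7
3   truck       3              8
4   truck       5             10
5   truck       1              6
7     suv       6             11
group by vehicle, min of riders_plus_5:
vehicle
bike     11
suv       7
truck     6
Name: riders_plus_5, dtype: int64
So iloc[0] = 11.

11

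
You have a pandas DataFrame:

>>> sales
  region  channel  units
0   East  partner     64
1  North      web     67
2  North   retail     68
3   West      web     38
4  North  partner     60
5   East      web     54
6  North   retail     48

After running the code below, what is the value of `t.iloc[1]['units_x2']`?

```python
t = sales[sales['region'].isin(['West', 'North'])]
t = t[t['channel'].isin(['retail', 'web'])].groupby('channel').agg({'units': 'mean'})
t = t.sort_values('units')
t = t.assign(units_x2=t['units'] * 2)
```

filter rows where region in ['West', 'North']:
  region  channel  units
1  North      web     67
2  North   retail     68
3   West      web     38
4  North  partner     60
6  North   retail     48
filter rows where channel in ['retail', 'web']:
  region channel  units
1  North     web     67
2  North  retail     68
3   West     web     38
6  North  retail     48
group by channel, mean of units:
         units
channel       
retail    58.0
web       52.5
sort by units:
         units
channel       
web       52.5
retail    58.0
add column units_x2 = t['units'] * 2:
         units  units_x2
channel                 
web       52.5     105.0
retail    58.0     116.0
Hence 116.0.

116.0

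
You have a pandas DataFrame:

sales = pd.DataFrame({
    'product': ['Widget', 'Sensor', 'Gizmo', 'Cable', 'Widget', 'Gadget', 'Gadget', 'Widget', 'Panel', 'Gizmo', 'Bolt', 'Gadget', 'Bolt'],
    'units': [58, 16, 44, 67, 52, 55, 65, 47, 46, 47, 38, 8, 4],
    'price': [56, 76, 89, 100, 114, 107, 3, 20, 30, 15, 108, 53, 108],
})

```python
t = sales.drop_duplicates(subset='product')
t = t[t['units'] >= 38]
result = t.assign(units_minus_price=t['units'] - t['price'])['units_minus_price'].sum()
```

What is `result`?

drop duplicate product (keep=first):
   product  units  price
0   Widget     58     56
1   Sensor     16     76
2    Gizmo     44     89
3    Cable     67    100
5   Gadget     55    107
8    Panel     46     30
10    Bolt     38    108
filter rows where units >= 38:
   product  units  price
0   Widget     58     56
2    Gizmo     44     89
3    Cable     67    100
5   Gadget     55    107
8    Panel     46     30
10    Bolt     38    108
add column units_minus_price = t['units'] - t['price']:
   product  units  price  units_minus_price
0   Widget     58     56                  2
2    Gizmo     44     89                -45
3    Cable     67    100                -33
5   Gadget     55    107                -52
8    Panel     46     30                 16
10    Bolt     38    108                -70
So sum() = -182.

-182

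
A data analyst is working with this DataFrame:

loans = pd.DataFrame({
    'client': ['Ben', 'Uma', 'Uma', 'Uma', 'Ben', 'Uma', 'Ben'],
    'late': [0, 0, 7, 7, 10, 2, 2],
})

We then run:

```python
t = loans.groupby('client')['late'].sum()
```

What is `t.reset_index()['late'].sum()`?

28

group by client, sum of late:
client
Ben    12
Uma    16
Name: late, dtype: int64
reset_index():
  client  late
0    Ben    12
1    Uma    16
Then the sum of column 'late': 28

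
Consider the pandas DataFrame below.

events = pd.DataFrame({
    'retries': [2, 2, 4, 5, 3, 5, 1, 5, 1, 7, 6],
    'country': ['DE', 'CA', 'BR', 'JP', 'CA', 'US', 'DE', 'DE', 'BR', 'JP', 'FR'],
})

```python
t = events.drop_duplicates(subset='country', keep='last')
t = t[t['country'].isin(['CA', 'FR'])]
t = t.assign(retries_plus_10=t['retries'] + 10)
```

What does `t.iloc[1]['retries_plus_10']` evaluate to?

16

drop duplicate country (keep=last):
    retries country
4         3      CA
5         5      US
7         5      DE
8         1      BR
9         7      JP
10        6      FR
filter rows where country in ['CA', 'FR']:
    retries country
4         3      CA
10        6      FR
add column retries_plus_10 = t['retries'] + 10:
    retries country  retries_plus_10
4         3      CA               13
10        6      FR               16
Hence 16.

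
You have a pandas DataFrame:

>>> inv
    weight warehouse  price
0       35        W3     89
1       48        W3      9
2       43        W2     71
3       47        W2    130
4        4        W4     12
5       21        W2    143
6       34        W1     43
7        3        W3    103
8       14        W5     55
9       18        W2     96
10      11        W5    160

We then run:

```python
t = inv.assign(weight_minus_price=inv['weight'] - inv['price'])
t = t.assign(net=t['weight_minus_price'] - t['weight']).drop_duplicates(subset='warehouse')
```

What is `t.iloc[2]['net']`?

add column weight_minus_price = inv['weight'] - inv['price']:
    weight warehouse  price  weight_minus_price
0       35        W3     89                 -54
1       48        W3      9                  39
2       43        W2     71                 -28
3       47        W2    130                 -83
4        4        W4     12                  -8
5       21        W2    143                -122
6       34        W1     43                  -9
7        3        W3    103                -100
8       14        W5     55                 -41
9       18        W2     96                 -78
10      11        W5    160                -149
add column net = t['weight_minus_price'] - t['weight']:
    weight warehouse  price  weight_minus_price  net
0       35        W3     89                 -54  -89
1       48        W3      9                  39   -9
2       43        W2     71                 -28  -71
3       47        W2    130                 -83 -130
4        4        W4     12                  -8  -12
5       21        W2    143                -122 -143
6       34        W1     43                  -9  -43
7        3        W3    103                -100 -103
8       14        W5     55                 -41  -55
9       18        W2     96                 -78  -96
10      11        W5    160                -149 -160
drop duplicate warehouse (keep=first):
   weight warehouse  price  weight_minus_price  net
0      35        W3     89                 -54  -89
2      43        W2     71                 -28  -71
4       4        W4     12                  -8  -12
6      34        W1     43                  -9  -43
8      14        W5     55                 -41  -55

-12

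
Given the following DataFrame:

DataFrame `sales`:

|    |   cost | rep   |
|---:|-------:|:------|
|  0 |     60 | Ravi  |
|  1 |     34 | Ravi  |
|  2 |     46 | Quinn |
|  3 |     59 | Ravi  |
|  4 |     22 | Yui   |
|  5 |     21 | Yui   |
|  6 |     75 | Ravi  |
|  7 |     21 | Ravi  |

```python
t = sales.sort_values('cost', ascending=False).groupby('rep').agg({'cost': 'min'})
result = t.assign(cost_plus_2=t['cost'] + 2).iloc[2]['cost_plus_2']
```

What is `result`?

sort by cost descending:
   cost    rep
6    75   Ravi
0    60   Ravi
3    59   Ravi
2    46  Quinn
1    34   Ravi
4    22    Yui
5    21    Yui
7    21   Ravi
group by rep, min of cost:
       cost
rep        
Quinn    46
Ravi     21
Yui      21
add column cost_plus_2 = t['cost'] + 2:
       cost  cost_plus_2
rep                     
Quinn    46           48
Ravi     21           23
Yui      21           23

23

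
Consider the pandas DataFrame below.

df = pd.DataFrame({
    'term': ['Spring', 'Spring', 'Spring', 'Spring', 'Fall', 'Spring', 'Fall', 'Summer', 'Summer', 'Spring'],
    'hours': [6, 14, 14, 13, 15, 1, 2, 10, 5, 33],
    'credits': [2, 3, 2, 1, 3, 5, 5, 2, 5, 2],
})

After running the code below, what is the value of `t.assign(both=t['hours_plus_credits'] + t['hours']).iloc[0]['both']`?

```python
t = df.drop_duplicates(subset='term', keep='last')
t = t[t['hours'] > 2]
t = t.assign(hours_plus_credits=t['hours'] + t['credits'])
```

15

drop duplicate term (keep=last):
     term  hours  credits
6    Fall      2        5
8  Summer      5        5
9  Spring     33        2
filter rows where hours > 2:
     term  hours  credits
8  Summer      5        5
9  Spring     33        2
add column hours_plus_credits = t['hours'] + t['credits']:
     term  hours  credits  hours_plus_credits
8  Summer      5        5                  10
9  Spring     33        2                  35
add column both = t['hours_plus_credits'] + t['hours']:
     term  hours  credits  hours_plus_credits  both
8  Summer      5        5                  10    15
9  Spring     33        2                  35    68
Reading off the value at position 0, column 'both', we get 15.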